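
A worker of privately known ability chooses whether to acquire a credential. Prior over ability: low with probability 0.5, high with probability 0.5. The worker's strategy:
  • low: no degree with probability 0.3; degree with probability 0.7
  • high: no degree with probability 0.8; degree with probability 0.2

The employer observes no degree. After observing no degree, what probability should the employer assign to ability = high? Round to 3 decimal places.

0.727

P(no degree) = 0.5·0.3 + 0.5·0.8 = 0.55
P(high | no degree) = (0.5·0.8) / 0.55 = 0.4 / 0.55 = 0.727273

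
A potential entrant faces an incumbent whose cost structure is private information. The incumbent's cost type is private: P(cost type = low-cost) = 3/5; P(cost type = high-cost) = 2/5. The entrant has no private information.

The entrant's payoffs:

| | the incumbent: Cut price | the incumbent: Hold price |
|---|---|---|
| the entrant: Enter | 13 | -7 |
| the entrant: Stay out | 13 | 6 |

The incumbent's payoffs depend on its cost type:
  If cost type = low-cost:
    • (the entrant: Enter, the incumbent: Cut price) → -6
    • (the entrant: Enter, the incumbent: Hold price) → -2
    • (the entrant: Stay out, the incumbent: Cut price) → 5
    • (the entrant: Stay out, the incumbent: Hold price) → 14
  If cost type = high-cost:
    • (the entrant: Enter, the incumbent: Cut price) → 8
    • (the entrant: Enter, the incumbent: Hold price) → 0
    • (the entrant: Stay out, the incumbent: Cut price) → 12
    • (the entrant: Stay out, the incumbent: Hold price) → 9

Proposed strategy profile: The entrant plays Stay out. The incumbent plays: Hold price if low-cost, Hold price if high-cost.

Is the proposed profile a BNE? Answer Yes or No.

A profile is a BNE iff every type of every player is best-responding given beliefs about the other side.
The entrant plays Stay out: E[Stay out] = 3/5·(6) + 2/5·(6) = 6; E[Enter] = -7. Best-responding. ✓
The incumbent (cost type low-cost), facing Stay out: Cut price gives 5, Hold price gives 14. Proposed Hold price is best. ✓
The incumbent (cost type high-cost), facing Stay out: Cut price gives 12, Hold price gives 9. Proposed Hold price is not best — profitable deviation exists. ✗

No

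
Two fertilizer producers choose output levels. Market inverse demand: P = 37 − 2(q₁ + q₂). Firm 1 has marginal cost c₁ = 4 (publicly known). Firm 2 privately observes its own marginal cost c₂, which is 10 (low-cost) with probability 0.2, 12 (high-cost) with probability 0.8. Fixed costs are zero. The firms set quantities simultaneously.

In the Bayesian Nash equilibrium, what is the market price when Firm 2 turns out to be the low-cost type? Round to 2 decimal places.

Type-c best response for Firm 2: q₂(c) = (37 − c)/4 − q₁/2.
Firm 1 maximizes expected profit; its first-order condition is 37 − 4q₁ − 2E[q₂] − 4 = 0.
Substituting E[q₂] and solving: E[c₂] = 11.6, so q₁ = (37 − 2·4 + 11.6)/6 = 6.76667.
q₂(low-cost) = 3.36667, so P = 37 − 2·(6.76667 + 3.36667) = 16.7333.

16.73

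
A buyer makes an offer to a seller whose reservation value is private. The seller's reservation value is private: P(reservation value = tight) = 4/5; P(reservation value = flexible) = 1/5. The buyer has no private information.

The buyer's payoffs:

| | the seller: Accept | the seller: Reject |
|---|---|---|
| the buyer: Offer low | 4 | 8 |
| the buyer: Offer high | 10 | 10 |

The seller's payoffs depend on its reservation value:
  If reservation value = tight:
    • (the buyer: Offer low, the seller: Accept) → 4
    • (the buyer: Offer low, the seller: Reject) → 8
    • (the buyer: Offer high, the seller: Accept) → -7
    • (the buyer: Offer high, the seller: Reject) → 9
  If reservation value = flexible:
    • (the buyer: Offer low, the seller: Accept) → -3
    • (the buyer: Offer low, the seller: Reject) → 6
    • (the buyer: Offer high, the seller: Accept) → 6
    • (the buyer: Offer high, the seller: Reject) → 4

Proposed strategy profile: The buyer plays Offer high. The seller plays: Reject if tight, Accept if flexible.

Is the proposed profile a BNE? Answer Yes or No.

The buyer plays Offer high: E[Offer high] = 4/5·(10) + 1/5·(10) = 10; E[Offer low] = 36/5. Best-responding. ✓
The seller (reservation value tight), facing Offer high: Accept gives -7, Reject gives 9. Proposed Reject is best. ✓
The seller (reservation value flexible), facing Offer high: Accept gives 6, Reject gives 4. Proposed Accept is best. ✓

Yes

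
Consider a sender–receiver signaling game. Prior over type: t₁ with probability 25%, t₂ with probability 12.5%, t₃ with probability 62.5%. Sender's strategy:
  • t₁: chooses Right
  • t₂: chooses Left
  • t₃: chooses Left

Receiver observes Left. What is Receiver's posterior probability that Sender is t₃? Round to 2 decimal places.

0.83

P(Left) = 0.25·0 + 0.125·1 + 0.625·1 = 0.75
P(t₃ | Left) = (0.625·1) / 0.75 = 0.625 / 0.75 = 0.833333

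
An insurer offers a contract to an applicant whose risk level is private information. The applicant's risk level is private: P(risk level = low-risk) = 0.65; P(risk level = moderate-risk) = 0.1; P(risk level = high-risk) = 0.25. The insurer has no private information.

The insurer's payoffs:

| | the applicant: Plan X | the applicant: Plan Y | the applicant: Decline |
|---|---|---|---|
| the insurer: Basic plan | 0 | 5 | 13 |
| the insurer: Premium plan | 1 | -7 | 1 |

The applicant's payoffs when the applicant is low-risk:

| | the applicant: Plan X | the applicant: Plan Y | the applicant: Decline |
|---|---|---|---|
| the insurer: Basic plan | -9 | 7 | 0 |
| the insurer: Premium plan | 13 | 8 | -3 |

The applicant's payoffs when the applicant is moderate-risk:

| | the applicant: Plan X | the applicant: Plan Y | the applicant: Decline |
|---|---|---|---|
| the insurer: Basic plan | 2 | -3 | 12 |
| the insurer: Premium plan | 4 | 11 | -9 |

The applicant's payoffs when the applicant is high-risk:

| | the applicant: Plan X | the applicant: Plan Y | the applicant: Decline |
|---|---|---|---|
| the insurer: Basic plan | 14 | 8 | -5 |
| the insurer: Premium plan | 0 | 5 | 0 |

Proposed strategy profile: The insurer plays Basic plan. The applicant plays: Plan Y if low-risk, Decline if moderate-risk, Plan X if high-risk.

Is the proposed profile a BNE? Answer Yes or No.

The insurer plays Basic plan: E[Basic plan] = 0.65·(5) + 0.1·(13) + 0.25·(0) = 4.55; E[Premium plan] = -4.2. Best-responding. ✓
The applicant (risk level low-risk), facing Basic plan: Plan X gives -9, Plan Y gives 7, Decline gives 0. Proposed Plan Y is best. ✓
The applicant (risk level moderate-risk), facing Basic plan: Plan X gives 2, Plan Y gives -3, Decline gives 12. Proposed Decline is best. ✓
The applicant (risk level high-risk), facing Basic plan: Plan X gives 14, Plan Y gives 8, Decline gives -5. Proposed Plan X is best. ✓

Yes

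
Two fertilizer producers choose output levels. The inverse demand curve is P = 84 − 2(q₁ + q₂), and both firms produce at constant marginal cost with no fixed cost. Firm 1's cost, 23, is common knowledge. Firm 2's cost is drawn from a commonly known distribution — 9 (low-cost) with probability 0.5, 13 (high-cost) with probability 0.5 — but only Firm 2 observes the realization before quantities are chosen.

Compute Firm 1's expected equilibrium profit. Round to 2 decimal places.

133.39

Type-c best response for Firm 2: q₂(c) = (84 − c)/4 − q₁/2.
Firm 1 maximizes expected profit; its first-order condition is 84 − 4q₁ − 2E[q₂] − 23 = 0.
Substituting E[q₂] and solving: E[c₂] = 11, so q₁ = (84 − 2·23 + 11)/6 = 8.16667.
E[P] = 84 − 2·(q₁ + E[q₂]) = 39.3333; Firm 1's expected profit = (E[P] − 23)·q₁ = (39.3333 − 23)·8.16667 = 133.389.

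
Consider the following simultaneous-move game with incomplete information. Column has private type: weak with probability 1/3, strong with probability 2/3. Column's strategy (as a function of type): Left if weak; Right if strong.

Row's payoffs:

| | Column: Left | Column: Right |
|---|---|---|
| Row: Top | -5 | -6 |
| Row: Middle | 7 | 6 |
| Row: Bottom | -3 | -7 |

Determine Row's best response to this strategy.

E[Top] = 1/3·(-5) + 2/3·(-6) = -17/3
E[Middle] = 1/3·(7) + 2/3·(6) = 19/3
E[Bottom] = 1/3·(-3) + 2/3·(-7) = -17/3
Best response: Middle (19/3 is the largest).

Middle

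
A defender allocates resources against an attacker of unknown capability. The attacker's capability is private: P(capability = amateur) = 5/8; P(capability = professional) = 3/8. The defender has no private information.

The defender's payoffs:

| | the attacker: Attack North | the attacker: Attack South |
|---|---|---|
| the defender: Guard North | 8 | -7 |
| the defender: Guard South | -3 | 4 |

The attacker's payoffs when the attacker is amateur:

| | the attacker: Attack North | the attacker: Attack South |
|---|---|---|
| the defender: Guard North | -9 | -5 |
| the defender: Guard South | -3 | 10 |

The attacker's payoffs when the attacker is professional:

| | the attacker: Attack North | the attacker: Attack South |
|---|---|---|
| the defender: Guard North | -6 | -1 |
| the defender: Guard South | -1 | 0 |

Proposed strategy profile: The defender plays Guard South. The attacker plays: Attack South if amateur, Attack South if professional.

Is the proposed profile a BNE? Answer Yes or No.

Yes

The defender plays Guard South: E[Guard South] = 5/8·(4) + 3/8·(4) = 4; E[Guard North] = -7. Best-responding. ✓
The attacker (capability amateur), facing Guard South: Attack North gives -3, Attack South gives 10. Proposed Attack South is best. ✓
The attacker (capability professional), facing Guard South: Attack North gives -1, Attack South gives 0. Proposed Attack South is best. ✓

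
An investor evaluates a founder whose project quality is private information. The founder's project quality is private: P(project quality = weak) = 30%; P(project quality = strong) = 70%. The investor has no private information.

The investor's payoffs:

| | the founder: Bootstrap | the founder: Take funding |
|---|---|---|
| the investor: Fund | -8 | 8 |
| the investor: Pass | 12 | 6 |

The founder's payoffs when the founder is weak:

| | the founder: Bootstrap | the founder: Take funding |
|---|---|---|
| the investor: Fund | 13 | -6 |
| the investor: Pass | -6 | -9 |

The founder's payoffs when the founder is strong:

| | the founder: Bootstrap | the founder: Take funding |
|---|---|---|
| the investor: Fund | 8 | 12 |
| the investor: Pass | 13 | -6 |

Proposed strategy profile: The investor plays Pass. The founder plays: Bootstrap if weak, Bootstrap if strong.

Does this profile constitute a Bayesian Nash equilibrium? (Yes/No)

Yes

The investor plays Pass: E[Pass] = 0.3·(12) + 0.7·(12) = 12; E[Fund] = -8. Best-responding. ✓
The founder (project quality weak), facing Pass: Bootstrap gives -6, Take funding gives -9. Proposed Bootstrap is best. ✓
The founder (project quality strong), facing Pass: Bootstrap gives 13, Take funding gives -6. Proposed Bootstrap is best. ✓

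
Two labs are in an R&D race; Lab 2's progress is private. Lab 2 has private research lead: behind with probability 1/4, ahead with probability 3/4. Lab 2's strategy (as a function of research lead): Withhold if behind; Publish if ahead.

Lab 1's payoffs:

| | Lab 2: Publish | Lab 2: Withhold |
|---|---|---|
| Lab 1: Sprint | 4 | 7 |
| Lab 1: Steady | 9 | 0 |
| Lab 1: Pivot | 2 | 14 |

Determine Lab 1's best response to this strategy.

Steady

Compute Lab 1's expected payoff for each action, taking the expectation over Lab 2's type.
E[Sprint] = 1/4·(7) + 3/4·(4) = 19/4
E[Steady] = 1/4·(0) + 3/4·(9) = 27/4
E[Pivot] = 1/4·(14) + 3/4·(2) = 5
Best response: Steady (27/4 is the largest).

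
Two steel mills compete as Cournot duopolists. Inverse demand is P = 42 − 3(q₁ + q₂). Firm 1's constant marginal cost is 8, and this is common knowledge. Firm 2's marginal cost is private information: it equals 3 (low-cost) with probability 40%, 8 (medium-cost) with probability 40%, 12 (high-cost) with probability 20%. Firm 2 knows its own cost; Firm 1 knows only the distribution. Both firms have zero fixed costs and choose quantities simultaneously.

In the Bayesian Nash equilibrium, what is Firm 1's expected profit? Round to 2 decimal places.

Each type of Firm 2 best-responds to q₁; Firm 1 best-responds to the expected q₂ over Firm 2's types.
Firm 2 with cost c maximizes (42 − 3(q₁+q₂) − c)·q₂, giving q₂(c) = (42 − c − 3q₁)/6.
E[c₂] = 0.4·3 + 0.4·8 + 0.2·12 = 6.8
Firm 1's FOC against E[q₂] yields q₁ = (42 − 2·8 + E[c₂])/9 = (42 − 16 + 6.8)/9 = 3.64444.
E[P] = 42 − 3·(q₁ + E[q₂]) = 18.9333; Firm 1's expected profit = (E[P] − 8)·q₁ = (18.9333 − 8)·3.64444 = 39.8459.

39.85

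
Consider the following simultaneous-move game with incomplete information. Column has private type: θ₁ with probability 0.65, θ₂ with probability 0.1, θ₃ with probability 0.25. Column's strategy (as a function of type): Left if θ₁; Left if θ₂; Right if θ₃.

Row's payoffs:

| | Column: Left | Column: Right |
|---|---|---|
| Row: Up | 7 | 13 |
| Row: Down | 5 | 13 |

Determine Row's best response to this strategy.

Up

Compute Row's expected payoff for each action, taking the expectation over Column's type.
E[Up] = 0.65·(7) + 0.1·(7) + 0.25·(13) = 8.5
E[Down] = 0.65·(5) + 0.1·(5) + 0.25·(13) = 7
Best response: Up (8.5 is the largest).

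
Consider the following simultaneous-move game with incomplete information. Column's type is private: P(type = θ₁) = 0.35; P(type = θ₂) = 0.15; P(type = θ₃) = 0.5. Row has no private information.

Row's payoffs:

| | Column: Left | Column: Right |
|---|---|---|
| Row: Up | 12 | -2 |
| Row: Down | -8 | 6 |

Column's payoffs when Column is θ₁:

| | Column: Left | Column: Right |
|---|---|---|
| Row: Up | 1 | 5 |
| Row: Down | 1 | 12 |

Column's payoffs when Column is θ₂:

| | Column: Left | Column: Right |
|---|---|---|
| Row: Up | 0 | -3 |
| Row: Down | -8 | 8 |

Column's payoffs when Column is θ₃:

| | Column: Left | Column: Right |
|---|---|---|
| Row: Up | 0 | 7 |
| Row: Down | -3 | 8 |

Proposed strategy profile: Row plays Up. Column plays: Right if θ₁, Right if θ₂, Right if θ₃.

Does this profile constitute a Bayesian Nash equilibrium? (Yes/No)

A profile is a BNE iff every type of every player is best-responding given beliefs about the other side.
Row plays Up: E[Up] = 0.35·(-2) + 0.15·(-2) + 0.5·(-2) = -2; E[Down] = 6. Not best-responding. ✗
Column (type θ₁), facing Up: Left gives 1, Right gives 5. Proposed Right is best. ✓
Column (type θ₂), facing Up: Left gives 0, Right gives -3. Proposed Right is not best — profitable deviation exists. ✗
Column (type θ₃), facing Up: Left gives 0, Right gives 7. Proposed Right is best. ✓

No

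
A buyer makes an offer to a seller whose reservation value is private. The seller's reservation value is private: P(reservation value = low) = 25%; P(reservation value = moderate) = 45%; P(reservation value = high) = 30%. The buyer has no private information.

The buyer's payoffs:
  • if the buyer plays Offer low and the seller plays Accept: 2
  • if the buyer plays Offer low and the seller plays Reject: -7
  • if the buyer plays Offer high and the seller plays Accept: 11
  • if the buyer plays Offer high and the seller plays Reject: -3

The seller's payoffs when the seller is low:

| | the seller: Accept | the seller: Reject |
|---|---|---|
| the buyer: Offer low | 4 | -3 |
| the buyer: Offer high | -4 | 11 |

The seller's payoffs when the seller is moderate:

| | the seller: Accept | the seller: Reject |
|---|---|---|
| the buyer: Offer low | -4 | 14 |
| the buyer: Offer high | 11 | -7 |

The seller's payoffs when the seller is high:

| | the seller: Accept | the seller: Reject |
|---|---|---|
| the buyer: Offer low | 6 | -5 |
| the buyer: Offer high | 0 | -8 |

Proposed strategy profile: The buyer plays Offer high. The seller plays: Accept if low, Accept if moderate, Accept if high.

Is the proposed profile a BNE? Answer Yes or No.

No

The buyer plays Offer high: E[Offer high] = 0.25·(11) + 0.45·(11) + 0.3·(11) = 11; E[Offer low] = 2. Best-responding. ✓
The seller (reservation value low), facing Offer high: Accept gives -4, Reject gives 11. Proposed Accept is not best — profitable deviation exists. ✗
The seller (reservation value moderate), facing Offer high: Accept gives 11, Reject gives -7. Proposed Accept is best. ✓
The seller (reservation value high), facing Offer high: Accept gives 0, Reject gives -8. Proposed Accept is best. ✓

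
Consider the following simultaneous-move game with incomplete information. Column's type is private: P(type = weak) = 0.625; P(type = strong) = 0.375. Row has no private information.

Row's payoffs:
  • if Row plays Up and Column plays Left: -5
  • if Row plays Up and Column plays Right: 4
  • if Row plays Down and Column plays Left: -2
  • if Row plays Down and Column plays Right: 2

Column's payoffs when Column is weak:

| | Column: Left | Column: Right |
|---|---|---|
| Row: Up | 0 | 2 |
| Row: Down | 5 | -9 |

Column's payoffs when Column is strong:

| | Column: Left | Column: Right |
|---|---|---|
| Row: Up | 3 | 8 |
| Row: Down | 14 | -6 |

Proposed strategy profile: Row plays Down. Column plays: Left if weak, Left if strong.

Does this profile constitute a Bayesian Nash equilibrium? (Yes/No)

Yes

A profile is a BNE iff every type of every player is best-responding given beliefs about the other side.
Row plays Down: E[Down] = 0.625·(-2) + 0.375·(-2) = -2; E[Up] = -5. Best-responding. ✓
Column (type weak), facing Down: Left gives 5, Right gives -9. Proposed Left is best. ✓
Column (type strong), facing Down: Left gives 14, Right gives -6. Proposed Left is best. ✓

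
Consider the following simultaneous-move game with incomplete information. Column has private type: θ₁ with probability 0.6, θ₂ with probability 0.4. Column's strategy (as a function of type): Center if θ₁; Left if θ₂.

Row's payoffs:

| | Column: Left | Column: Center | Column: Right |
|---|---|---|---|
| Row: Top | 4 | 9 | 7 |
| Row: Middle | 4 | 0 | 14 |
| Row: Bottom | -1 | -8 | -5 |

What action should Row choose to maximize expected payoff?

Top

Compute Row's expected payoff for each action, taking the expectation over Column's type.
E[Top] = 0.6·(9) + 0.4·(4) = 7
E[Middle] = 0.6·(0) + 0.4·(4) = 1.6
E[Bottom] = 0.6·(-8) + 0.4·(-1) = -5.2
Best response: Top (7 is the largest).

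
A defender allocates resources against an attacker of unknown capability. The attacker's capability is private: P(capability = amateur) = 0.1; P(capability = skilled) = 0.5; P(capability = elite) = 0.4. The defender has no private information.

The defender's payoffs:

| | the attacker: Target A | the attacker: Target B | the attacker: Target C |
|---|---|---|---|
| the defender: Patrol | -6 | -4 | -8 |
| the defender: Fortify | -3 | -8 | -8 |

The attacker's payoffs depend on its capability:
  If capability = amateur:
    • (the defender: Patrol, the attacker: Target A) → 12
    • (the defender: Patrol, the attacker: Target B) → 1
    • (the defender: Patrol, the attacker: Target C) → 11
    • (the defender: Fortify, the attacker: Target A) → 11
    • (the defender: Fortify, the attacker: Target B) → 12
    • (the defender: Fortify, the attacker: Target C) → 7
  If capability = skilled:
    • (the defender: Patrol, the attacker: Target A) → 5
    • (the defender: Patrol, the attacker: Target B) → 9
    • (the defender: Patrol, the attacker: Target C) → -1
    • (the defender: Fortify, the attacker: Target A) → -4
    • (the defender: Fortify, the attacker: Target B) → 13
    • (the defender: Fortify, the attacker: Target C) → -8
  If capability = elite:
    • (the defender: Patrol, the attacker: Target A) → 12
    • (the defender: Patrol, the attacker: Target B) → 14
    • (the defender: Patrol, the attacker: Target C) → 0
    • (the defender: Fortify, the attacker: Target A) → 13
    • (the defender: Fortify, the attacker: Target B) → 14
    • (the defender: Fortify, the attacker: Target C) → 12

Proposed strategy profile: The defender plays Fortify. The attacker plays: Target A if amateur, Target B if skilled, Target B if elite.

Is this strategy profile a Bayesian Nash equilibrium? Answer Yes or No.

No

A profile is a BNE iff every type of every player is best-responding given beliefs about the other side.
The defender plays Fortify: E[Fortify] = 0.1·(-3) + 0.5·(-8) + 0.4·(-8) = -7.5; E[Patrol] = -4.2. Not best-responding. ✗
The attacker (capability amateur), facing Fortify: Target A gives 11, Target B gives 12, Target C gives 7. Proposed Target A is not best — profitable deviation exists. ✗
The attacker (capability skilled), facing Fortify: Target A gives -4, Target B gives 13, Target C gives -8. Proposed Target B is best. ✓
The attacker (capability elite), facing Fortify: Target A gives 13, Target B gives 14, Target C gives 12. Proposed Target B is best. ✓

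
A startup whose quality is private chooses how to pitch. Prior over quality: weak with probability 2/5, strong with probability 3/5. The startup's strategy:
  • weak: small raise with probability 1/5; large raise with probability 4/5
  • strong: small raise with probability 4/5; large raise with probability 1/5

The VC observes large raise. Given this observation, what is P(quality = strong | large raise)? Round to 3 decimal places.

0.273

P(large raise) = (2/5)·(4/5) + (3/5)·(1/5) = 11/25
P(strong | large raise) = ((3/5)·(1/5)) / (11/25) = (3/25) / (11/25) = 3/11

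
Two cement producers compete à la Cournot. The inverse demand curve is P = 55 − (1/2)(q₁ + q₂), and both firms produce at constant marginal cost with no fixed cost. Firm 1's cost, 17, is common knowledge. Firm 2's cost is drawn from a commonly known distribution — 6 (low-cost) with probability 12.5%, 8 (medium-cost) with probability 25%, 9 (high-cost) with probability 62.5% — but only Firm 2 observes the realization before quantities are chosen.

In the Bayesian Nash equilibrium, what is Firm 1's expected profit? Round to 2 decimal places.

191.75

Each type of Firm 2 best-responds to q₁; Firm 1 best-responds to the expected q₂ over Firm 2's types.
Firm 2 with cost c maximizes (55 − (1/2)(q₁+q₂) − c)·q₂, giving q₂(c) = (55 − c − (1/2)q₁).
E[c₂] = 0.125·6 + 0.25·8 + 0.625·9 = 8.375
Firm 1's FOC against E[q₂] yields q₁ = (55 − 2·17 + E[c₂])/(3/2) = (55 − 34 + 8.375)/(3/2) = 19.5833.
E[P] = 55 − (1/2)·(q₁ + E[q₂]) = 26.7917; Firm 1's expected profit = (E[P] − 17)·q₁ = (26.7917 − 17)·19.5833 = 191.753.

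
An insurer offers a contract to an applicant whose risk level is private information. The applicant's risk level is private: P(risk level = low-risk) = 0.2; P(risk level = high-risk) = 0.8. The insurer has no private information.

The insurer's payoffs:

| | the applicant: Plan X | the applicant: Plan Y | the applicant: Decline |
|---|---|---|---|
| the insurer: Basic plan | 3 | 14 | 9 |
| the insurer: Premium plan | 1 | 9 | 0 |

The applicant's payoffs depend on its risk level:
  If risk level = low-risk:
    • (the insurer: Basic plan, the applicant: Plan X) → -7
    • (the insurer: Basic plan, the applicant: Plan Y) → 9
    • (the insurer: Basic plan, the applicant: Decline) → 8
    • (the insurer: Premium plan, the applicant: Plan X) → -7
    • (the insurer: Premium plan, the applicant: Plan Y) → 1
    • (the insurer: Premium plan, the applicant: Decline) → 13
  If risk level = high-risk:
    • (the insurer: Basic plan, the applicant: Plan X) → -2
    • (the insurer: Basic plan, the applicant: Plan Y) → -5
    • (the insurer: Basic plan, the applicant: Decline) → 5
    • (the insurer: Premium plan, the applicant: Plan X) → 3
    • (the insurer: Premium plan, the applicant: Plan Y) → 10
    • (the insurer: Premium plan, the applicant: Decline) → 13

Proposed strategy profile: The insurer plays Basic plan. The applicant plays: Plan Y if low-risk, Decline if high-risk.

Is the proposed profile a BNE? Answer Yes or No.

The insurer plays Basic plan: E[Basic plan] = 0.2·(14) + 0.8·(9) = 10; E[Premium plan] = 1.8. Best-responding. ✓
The applicant (risk level low-risk), facing Basic plan: Plan X gives -7, Plan Y gives 9, Decline gives 8. Proposed Plan Y is best. ✓
The applicant (risk level high-risk), facing Basic plan: Plan X gives -2, Plan Y gives -5, Decline gives 5. Proposed Decline is best. ✓

Yes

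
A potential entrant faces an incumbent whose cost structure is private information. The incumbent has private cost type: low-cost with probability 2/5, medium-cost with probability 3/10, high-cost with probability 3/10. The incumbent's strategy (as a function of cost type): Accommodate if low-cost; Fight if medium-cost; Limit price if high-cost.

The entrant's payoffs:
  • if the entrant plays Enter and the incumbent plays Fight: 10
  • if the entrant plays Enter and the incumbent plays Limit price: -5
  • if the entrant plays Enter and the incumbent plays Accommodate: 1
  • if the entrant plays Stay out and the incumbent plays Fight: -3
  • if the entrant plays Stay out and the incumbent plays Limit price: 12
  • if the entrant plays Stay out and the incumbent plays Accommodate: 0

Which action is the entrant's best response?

Stay out

Compute the entrant's expected payoff for each action, taking the expectation over the incumbent's type.
E[Enter] = 2/5·(1) + 3/10·(10) + 3/10·(-5) = 19/10
E[Stay out] = 2/5·(0) + 3/10·(-3) + 3/10·(12) = 27/10
Best response: Stay out (27/10 is the largest).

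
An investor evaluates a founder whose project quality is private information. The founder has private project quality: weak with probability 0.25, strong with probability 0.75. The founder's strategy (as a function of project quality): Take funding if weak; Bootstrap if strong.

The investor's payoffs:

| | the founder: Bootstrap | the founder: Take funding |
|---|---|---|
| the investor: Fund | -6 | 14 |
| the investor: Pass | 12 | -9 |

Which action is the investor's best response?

Pass

Compute the investor's expected payoff for each action, taking the expectation over the founder's type.
E[Fund] = 0.25·(14) + 0.75·(-6) = -1
E[Pass] = 0.25·(-9) + 0.75·(12) = 6.75
Best response: Pass (6.75 is the largest).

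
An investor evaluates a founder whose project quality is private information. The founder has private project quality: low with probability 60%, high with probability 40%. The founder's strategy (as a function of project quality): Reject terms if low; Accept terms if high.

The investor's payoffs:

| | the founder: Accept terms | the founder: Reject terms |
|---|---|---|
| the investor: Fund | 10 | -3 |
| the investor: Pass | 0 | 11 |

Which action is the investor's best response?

E[Fund] = 0.6·(-3) + 0.4·(10) = 2.2
E[Pass] = 0.6·(11) + 0.4·(0) = 6.6
Best response: Pass (6.6 is the largest).

Pass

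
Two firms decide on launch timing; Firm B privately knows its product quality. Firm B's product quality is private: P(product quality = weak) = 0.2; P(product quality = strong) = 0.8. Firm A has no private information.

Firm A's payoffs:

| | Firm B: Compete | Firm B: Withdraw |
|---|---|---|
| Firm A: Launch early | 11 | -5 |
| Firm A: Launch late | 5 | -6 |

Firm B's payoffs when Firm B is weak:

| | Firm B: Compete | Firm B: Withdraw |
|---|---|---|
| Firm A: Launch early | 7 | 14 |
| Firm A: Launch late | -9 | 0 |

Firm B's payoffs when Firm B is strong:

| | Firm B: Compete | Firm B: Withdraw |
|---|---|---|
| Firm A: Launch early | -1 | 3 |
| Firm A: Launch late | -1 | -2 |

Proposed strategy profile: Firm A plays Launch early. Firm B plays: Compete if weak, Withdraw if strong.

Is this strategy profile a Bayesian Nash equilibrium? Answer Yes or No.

No

Firm A plays Launch early: E[Launch early] = 0.2·(11) + 0.8·(-5) = -1.8; E[Launch late] = -3.8. Best-responding. ✓
Firm B (product quality weak), facing Launch early: Compete gives 7, Withdraw gives 14. Proposed Compete is not best — profitable deviation exists. ✗
Firm B (product quality strong), facing Launch early: Compete gives -1, Withdraw gives 3. Proposed Withdraw is best. ✓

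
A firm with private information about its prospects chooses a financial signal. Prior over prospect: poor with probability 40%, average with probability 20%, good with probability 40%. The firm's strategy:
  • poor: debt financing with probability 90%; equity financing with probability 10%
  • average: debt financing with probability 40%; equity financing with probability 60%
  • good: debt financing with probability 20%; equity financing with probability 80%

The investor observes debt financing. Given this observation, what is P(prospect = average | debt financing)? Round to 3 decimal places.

0.154

P(debt financing) = 0.4·0.9 + 0.2·0.4 + 0.4·0.2 = 0.52
P(average | debt financing) = (0.2·0.4) / 0.52 = 0.08 / 0.52 = 0.153846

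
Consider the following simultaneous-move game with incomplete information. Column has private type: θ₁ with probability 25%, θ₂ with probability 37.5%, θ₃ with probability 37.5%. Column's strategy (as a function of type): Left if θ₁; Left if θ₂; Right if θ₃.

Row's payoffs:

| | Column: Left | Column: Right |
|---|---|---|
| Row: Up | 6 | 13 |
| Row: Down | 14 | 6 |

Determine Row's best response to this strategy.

E[Up] = 0.25·(6) + 0.375·(6) + 0.375·(13) = 8.625
E[Down] = 0.25·(14) + 0.375·(14) + 0.375·(6) = 11
Best response: Down (11 is the largest).

Down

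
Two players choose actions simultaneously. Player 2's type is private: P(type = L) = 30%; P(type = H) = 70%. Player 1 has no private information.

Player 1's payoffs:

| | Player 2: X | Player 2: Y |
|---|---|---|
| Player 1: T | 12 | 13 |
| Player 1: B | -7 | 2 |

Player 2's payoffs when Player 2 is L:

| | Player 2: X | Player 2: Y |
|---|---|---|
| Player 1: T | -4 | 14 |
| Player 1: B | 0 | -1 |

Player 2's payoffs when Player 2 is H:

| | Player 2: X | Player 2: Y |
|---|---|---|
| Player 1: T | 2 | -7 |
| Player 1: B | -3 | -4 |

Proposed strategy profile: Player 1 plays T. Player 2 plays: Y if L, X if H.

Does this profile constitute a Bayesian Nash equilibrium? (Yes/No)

A profile is a BNE iff every type of every player is best-responding given beliefs about the other side.
Player 1 plays T: E[T] = 0.3·(13) + 0.7·(12) = 12.3; E[B] = -4.3. Best-responding. ✓
Player 2 (type L), facing T: X gives -4, Y gives 14. Proposed Y is best. ✓
Player 2 (type H), facing T: X gives 2, Y gives -7. Proposed X is best. ✓

Yes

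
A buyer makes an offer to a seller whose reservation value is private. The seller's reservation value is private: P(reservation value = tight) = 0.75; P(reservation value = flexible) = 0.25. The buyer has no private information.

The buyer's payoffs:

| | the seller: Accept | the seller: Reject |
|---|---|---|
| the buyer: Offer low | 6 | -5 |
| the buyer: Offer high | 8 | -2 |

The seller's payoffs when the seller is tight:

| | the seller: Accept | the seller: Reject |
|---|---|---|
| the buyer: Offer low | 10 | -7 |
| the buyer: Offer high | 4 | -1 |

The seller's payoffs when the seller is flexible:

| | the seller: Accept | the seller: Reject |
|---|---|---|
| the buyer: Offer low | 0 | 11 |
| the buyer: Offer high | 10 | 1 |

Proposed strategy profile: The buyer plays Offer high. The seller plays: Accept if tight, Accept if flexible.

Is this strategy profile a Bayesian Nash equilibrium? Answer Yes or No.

The buyer plays Offer high: E[Offer high] = 0.75·(8) + 0.25·(8) = 8; E[Offer low] = 6. Best-responding. ✓
The seller (reservation value tight), facing Offer high: Accept gives 4, Reject gives -1. Proposed Accept is best. ✓
The seller (reservation value flexible), facing Offer high: Accept gives 10, Reject gives 1. Proposed Accept is best. ✓

Yes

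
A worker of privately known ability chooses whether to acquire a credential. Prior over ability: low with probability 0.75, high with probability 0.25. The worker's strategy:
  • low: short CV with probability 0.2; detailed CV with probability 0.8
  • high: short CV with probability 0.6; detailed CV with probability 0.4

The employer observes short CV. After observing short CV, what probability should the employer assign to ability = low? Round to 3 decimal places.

0.500

P(short CV) = 0.75·0.2 + 0.25·0.6 = 0.3
P(low | short CV) = (0.75·0.2) / 0.3 = 0.15 / 0.3 = 0.5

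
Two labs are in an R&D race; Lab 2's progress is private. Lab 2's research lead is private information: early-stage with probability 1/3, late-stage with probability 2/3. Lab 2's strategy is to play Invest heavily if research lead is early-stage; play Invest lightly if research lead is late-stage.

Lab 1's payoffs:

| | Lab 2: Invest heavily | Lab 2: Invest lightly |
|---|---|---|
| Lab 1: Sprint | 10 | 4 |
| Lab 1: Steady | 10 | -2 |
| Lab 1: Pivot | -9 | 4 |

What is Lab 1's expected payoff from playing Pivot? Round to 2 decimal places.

E[Pivot] = 1/3·(-9) + 2/3·4 = (-3) + 8/3 = -1/3

-0.33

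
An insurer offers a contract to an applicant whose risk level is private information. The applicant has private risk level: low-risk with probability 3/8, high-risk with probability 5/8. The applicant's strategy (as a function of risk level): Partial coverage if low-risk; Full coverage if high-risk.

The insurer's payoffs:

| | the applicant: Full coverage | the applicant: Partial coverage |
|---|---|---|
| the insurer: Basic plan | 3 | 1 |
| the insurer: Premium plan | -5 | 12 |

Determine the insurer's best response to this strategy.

Compute the insurer's expected payoff for each action, taking the expectation over the applicant's type.
E[Basic plan] = 3/8·(1) + 5/8·(3) = 9/4
E[Premium plan] = 3/8·(12) + 5/8·(-5) = 11/8
Best response: Basic plan (9/4 is the largest).

Basic plan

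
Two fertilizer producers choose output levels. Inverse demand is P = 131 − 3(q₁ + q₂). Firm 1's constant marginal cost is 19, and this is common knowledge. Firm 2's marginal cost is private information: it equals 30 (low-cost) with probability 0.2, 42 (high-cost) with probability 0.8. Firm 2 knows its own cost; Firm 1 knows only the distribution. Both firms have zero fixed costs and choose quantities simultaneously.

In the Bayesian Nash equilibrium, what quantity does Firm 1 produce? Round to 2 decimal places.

Type-c best response for Firm 2: q₂(c) = (131 − c)/6 − q₁/2.
Firm 1 maximizes expected profit; its first-order condition is 131 − 6q₁ − 3E[q₂] − 19 = 0.
Substituting E[q₂] and solving: E[c₂] = 39.6, so q₁ = (131 − 2·19 + 39.6)/9 = 14.7333.

14.73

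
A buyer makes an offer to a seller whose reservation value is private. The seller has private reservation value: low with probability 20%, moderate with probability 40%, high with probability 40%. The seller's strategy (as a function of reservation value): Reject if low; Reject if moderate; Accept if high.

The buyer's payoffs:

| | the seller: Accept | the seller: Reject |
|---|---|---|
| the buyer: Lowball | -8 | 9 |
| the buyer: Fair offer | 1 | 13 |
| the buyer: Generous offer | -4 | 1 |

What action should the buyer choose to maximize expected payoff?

E[Lowball] = 0.2·(9) + 0.4·(9) + 0.4·(-8) = 2.2
E[Fair offer] = 0.2·(13) + 0.4·(13) + 0.4·(1) = 8.2
E[Generous offer] = 0.2·(1) + 0.4·(1) + 0.4·(-4) = -1
Best response: Fair offer (8.2 is the largest).

Fair offer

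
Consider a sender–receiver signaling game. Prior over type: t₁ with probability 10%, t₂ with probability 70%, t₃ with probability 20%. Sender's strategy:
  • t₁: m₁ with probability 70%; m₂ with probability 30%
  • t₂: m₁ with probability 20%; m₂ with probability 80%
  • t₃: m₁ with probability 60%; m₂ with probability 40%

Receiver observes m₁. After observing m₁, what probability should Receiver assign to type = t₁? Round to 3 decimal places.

0.212

P(m₁) = 0.1·0.7 + 0.7·0.2 + 0.2·0.6 = 0.33
P(t₁ | m₁) = (0.1·0.7) / 0.33 = 0.07 / 0.33 = 0.212121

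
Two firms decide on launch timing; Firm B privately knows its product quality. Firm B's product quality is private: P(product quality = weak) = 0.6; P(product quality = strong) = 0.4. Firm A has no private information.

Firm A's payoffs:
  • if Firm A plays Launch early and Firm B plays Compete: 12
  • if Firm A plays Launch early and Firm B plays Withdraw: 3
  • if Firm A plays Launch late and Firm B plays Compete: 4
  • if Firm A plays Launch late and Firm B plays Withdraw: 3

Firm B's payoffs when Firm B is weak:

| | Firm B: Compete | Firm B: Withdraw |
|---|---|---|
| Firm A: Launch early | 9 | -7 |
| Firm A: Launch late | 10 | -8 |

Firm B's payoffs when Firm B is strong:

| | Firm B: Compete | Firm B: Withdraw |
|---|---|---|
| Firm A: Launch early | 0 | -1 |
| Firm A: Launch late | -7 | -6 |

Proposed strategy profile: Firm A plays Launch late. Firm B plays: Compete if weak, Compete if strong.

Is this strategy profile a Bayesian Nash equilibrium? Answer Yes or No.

Firm A plays Launch late: E[Launch late] = 0.6·(4) + 0.4·(4) = 4; E[Launch early] = 12. Not best-responding. ✗
Firm B (product quality weak), facing Launch late: Compete gives 10, Withdraw gives -8. Proposed Compete is best. ✓
Firm B (product quality strong), facing Launch late: Compete gives -7, Withdraw gives -6. Proposed Compete is not best — profitable deviation exists. ✗

No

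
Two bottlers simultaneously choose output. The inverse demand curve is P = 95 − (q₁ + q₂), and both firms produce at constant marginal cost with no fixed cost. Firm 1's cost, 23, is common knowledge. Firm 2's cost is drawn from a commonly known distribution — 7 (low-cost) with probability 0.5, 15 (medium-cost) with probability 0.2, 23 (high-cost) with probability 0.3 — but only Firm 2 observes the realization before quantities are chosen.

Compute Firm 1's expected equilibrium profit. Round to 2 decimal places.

432.64

Firm 2 with cost c maximizes (95 − (q₁+q₂) − c)·q₂, giving q₂(c) = (95 − c − q₁)/2.
E[c₂] = 0.5·7 + 0.2·15 + 0.3·23 = 13.4
Firm 1's FOC against E[q₂] yields q₁ = (95 − 2·23 + E[c₂])/3 = (95 − 46 + 13.4)/3 = 20.8.
E[P] = 95 − (q₁ + E[q₂]) = 43.8; Firm 1's expected profit = (E[P] − 23)·q₁ = (43.8 − 23)·20.8 = 432.64.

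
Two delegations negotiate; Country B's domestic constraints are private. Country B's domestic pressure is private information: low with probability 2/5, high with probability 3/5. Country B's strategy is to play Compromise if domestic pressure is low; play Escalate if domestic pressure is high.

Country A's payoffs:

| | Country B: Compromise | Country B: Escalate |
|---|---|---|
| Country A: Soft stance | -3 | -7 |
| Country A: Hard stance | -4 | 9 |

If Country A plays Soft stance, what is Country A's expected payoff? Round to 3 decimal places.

E[Soft stance] = 2/5·(-3) + 3/5·(-7) = (-6/5) + (-21/5) = -27/5

-5.400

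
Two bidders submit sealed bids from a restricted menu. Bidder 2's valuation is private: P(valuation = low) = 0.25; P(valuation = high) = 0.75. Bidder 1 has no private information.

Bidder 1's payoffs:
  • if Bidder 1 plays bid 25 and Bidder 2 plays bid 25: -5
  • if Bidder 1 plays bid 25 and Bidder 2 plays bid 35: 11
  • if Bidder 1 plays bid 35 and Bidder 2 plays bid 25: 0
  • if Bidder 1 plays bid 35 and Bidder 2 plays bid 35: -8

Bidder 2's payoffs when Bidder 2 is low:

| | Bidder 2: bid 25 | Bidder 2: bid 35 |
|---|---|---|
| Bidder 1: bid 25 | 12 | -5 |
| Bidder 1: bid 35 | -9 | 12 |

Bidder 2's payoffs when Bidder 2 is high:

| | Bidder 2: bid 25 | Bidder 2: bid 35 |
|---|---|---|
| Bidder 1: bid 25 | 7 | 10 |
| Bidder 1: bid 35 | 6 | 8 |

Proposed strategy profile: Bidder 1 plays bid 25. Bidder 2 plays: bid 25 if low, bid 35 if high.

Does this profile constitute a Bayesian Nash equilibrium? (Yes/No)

Bidder 1 plays bid 25: E[bid 25] = 0.25·(-5) + 0.75·(11) = 7; E[bid 35] = -6. Best-responding. ✓
Bidder 2 (valuation low), facing bid 25: bid 25 gives 12, bid 35 gives -5. Proposed bid 25 is best. ✓
Bidder 2 (valuation high), facing bid 25: bid 25 gives 7, bid 35 gives 10. Proposed bid 35 is best. ✓

Yes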